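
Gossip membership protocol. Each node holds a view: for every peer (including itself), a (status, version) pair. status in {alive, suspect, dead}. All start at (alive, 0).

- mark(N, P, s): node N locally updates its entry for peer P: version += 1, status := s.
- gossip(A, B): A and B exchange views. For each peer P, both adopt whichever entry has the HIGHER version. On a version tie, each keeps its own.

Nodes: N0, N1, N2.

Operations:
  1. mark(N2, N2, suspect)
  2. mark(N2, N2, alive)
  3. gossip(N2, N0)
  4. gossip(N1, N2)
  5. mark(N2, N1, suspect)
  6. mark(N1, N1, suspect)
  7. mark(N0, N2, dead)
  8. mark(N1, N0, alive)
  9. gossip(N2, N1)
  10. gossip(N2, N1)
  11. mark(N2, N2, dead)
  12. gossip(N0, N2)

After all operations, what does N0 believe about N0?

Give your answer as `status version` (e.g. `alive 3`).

Answer: alive 1

Derivation:
Op 1: N2 marks N2=suspect -> (suspect,v1)
Op 2: N2 marks N2=alive -> (alive,v2)
Op 3: gossip N2<->N0 -> N2.N0=(alive,v0) N2.N1=(alive,v0) N2.N2=(alive,v2) | N0.N0=(alive,v0) N0.N1=(alive,v0) N0.N2=(alive,v2)
Op 4: gossip N1<->N2 -> N1.N0=(alive,v0) N1.N1=(alive,v0) N1.N2=(alive,v2) | N2.N0=(alive,v0) N2.N1=(alive,v0) N2.N2=(alive,v2)
Op 5: N2 marks N1=suspect -> (suspect,v1)
Op 6: N1 marks N1=suspect -> (suspect,v1)
Op 7: N0 marks N2=dead -> (dead,v3)
Op 8: N1 marks N0=alive -> (alive,v1)
Op 9: gossip N2<->N1 -> N2.N0=(alive,v1) N2.N1=(suspect,v1) N2.N2=(alive,v2) | N1.N0=(alive,v1) N1.N1=(suspect,v1) N1.N2=(alive,v2)
Op 10: gossip N2<->N1 -> N2.N0=(alive,v1) N2.N1=(suspect,v1) N2.N2=(alive,v2) | N1.N0=(alive,v1) N1.N1=(suspect,v1) N1.N2=(alive,v2)
Op 11: N2 marks N2=dead -> (dead,v3)
Op 12: gossip N0<->N2 -> N0.N0=(alive,v1) N0.N1=(suspect,v1) N0.N2=(dead,v3) | N2.N0=(alive,v1) N2.N1=(suspect,v1) N2.N2=(dead,v3)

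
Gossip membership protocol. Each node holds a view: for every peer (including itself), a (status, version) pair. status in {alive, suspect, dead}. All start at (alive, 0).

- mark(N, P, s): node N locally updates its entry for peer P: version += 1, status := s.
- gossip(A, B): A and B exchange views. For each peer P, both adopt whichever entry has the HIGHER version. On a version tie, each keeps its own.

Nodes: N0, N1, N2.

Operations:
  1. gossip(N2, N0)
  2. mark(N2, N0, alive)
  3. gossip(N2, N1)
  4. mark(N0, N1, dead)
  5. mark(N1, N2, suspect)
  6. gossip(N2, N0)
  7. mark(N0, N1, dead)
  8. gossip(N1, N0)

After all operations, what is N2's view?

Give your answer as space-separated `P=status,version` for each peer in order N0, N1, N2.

Op 1: gossip N2<->N0 -> N2.N0=(alive,v0) N2.N1=(alive,v0) N2.N2=(alive,v0) | N0.N0=(alive,v0) N0.N1=(alive,v0) N0.N2=(alive,v0)
Op 2: N2 marks N0=alive -> (alive,v1)
Op 3: gossip N2<->N1 -> N2.N0=(alive,v1) N2.N1=(alive,v0) N2.N2=(alive,v0) | N1.N0=(alive,v1) N1.N1=(alive,v0) N1.N2=(alive,v0)
Op 4: N0 marks N1=dead -> (dead,v1)
Op 5: N1 marks N2=suspect -> (suspect,v1)
Op 6: gossip N2<->N0 -> N2.N0=(alive,v1) N2.N1=(dead,v1) N2.N2=(alive,v0) | N0.N0=(alive,v1) N0.N1=(dead,v1) N0.N2=(alive,v0)
Op 7: N0 marks N1=dead -> (dead,v2)
Op 8: gossip N1<->N0 -> N1.N0=(alive,v1) N1.N1=(dead,v2) N1.N2=(suspect,v1) | N0.N0=(alive,v1) N0.N1=(dead,v2) N0.N2=(suspect,v1)

Answer: N0=alive,1 N1=dead,1 N2=alive,0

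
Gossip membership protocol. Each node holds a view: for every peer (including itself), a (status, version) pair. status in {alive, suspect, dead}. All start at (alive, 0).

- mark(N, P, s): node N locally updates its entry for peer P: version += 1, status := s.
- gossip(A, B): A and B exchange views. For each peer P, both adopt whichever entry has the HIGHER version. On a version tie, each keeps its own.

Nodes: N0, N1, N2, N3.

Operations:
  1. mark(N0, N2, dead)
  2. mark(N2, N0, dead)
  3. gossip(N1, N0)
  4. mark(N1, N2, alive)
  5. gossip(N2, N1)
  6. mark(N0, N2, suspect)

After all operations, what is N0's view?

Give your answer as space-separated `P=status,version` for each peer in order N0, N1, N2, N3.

Answer: N0=alive,0 N1=alive,0 N2=suspect,2 N3=alive,0

Derivation:
Op 1: N0 marks N2=dead -> (dead,v1)
Op 2: N2 marks N0=dead -> (dead,v1)
Op 3: gossip N1<->N0 -> N1.N0=(alive,v0) N1.N1=(alive,v0) N1.N2=(dead,v1) N1.N3=(alive,v0) | N0.N0=(alive,v0) N0.N1=(alive,v0) N0.N2=(dead,v1) N0.N3=(alive,v0)
Op 4: N1 marks N2=alive -> (alive,v2)
Op 5: gossip N2<->N1 -> N2.N0=(dead,v1) N2.N1=(alive,v0) N2.N2=(alive,v2) N2.N3=(alive,v0) | N1.N0=(dead,v1) N1.N1=(alive,v0) N1.N2=(alive,v2) N1.N3=(alive,v0)
Op 6: N0 marks N2=suspect -> (suspect,v2)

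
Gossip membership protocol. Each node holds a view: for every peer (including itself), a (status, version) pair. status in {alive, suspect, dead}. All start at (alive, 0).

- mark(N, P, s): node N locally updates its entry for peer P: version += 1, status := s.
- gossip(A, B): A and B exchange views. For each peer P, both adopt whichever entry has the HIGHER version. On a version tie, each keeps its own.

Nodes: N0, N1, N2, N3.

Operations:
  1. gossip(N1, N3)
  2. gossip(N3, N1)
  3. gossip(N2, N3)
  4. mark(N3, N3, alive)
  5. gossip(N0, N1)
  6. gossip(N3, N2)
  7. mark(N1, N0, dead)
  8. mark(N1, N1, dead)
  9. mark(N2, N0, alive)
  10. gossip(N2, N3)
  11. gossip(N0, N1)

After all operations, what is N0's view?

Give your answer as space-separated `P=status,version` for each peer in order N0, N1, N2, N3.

Answer: N0=dead,1 N1=dead,1 N2=alive,0 N3=alive,0

Derivation:
Op 1: gossip N1<->N3 -> N1.N0=(alive,v0) N1.N1=(alive,v0) N1.N2=(alive,v0) N1.N3=(alive,v0) | N3.N0=(alive,v0) N3.N1=(alive,v0) N3.N2=(alive,v0) N3.N3=(alive,v0)
Op 2: gossip N3<->N1 -> N3.N0=(alive,v0) N3.N1=(alive,v0) N3.N2=(alive,v0) N3.N3=(alive,v0) | N1.N0=(alive,v0) N1.N1=(alive,v0) N1.N2=(alive,v0) N1.N3=(alive,v0)
Op 3: gossip N2<->N3 -> N2.N0=(alive,v0) N2.N1=(alive,v0) N2.N2=(alive,v0) N2.N3=(alive,v0) | N3.N0=(alive,v0) N3.N1=(alive,v0) N3.N2=(alive,v0) N3.N3=(alive,v0)
Op 4: N3 marks N3=alive -> (alive,v1)
Op 5: gossip N0<->N1 -> N0.N0=(alive,v0) N0.N1=(alive,v0) N0.N2=(alive,v0) N0.N3=(alive,v0) | N1.N0=(alive,v0) N1.N1=(alive,v0) N1.N2=(alive,v0) N1.N3=(alive,v0)
Op 6: gossip N3<->N2 -> N3.N0=(alive,v0) N3.N1=(alive,v0) N3.N2=(alive,v0) N3.N3=(alive,v1) | N2.N0=(alive,v0) N2.N1=(alive,v0) N2.N2=(alive,v0) N2.N3=(alive,v1)
Op 7: N1 marks N0=dead -> (dead,v1)
Op 8: N1 marks N1=dead -> (dead,v1)
Op 9: N2 marks N0=alive -> (alive,v1)
Op 10: gossip N2<->N3 -> N2.N0=(alive,v1) N2.N1=(alive,v0) N2.N2=(alive,v0) N2.N3=(alive,v1) | N3.N0=(alive,v1) N3.N1=(alive,v0) N3.N2=(alive,v0) N3.N3=(alive,v1)
Op 11: gossip N0<->N1 -> N0.N0=(dead,v1) N0.N1=(dead,v1) N0.N2=(alive,v0) N0.N3=(alive,v0) | N1.N0=(dead,v1) N1.N1=(dead,v1) N1.N2=(alive,v0) N1.N3=(alive,v0)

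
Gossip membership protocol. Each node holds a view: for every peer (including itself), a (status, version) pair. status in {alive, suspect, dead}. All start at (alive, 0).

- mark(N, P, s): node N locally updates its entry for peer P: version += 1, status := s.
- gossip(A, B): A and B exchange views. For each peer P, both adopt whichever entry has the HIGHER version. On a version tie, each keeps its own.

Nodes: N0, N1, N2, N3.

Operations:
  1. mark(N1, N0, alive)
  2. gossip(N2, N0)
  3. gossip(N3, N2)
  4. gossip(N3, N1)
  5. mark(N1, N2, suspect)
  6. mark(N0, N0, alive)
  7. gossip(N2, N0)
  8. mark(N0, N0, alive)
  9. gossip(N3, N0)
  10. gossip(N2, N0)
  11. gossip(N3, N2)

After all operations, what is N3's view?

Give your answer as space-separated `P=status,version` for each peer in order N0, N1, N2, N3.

Op 1: N1 marks N0=alive -> (alive,v1)
Op 2: gossip N2<->N0 -> N2.N0=(alive,v0) N2.N1=(alive,v0) N2.N2=(alive,v0) N2.N3=(alive,v0) | N0.N0=(alive,v0) N0.N1=(alive,v0) N0.N2=(alive,v0) N0.N3=(alive,v0)
Op 3: gossip N3<->N2 -> N3.N0=(alive,v0) N3.N1=(alive,v0) N3.N2=(alive,v0) N3.N3=(alive,v0) | N2.N0=(alive,v0) N2.N1=(alive,v0) N2.N2=(alive,v0) N2.N3=(alive,v0)
Op 4: gossip N3<->N1 -> N3.N0=(alive,v1) N3.N1=(alive,v0) N3.N2=(alive,v0) N3.N3=(alive,v0) | N1.N0=(alive,v1) N1.N1=(alive,v0) N1.N2=(alive,v0) N1.N3=(alive,v0)
Op 5: N1 marks N2=suspect -> (suspect,v1)
Op 6: N0 marks N0=alive -> (alive,v1)
Op 7: gossip N2<->N0 -> N2.N0=(alive,v1) N2.N1=(alive,v0) N2.N2=(alive,v0) N2.N3=(alive,v0) | N0.N0=(alive,v1) N0.N1=(alive,v0) N0.N2=(alive,v0) N0.N3=(alive,v0)
Op 8: N0 marks N0=alive -> (alive,v2)
Op 9: gossip N3<->N0 -> N3.N0=(alive,v2) N3.N1=(alive,v0) N3.N2=(alive,v0) N3.N3=(alive,v0) | N0.N0=(alive,v2) N0.N1=(alive,v0) N0.N2=(alive,v0) N0.N3=(alive,v0)
Op 10: gossip N2<->N0 -> N2.N0=(alive,v2) N2.N1=(alive,v0) N2.N2=(alive,v0) N2.N3=(alive,v0) | N0.N0=(alive,v2) N0.N1=(alive,v0) N0.N2=(alive,v0) N0.N3=(alive,v0)
Op 11: gossip N3<->N2 -> N3.N0=(alive,v2) N3.N1=(alive,v0) N3.N2=(alive,v0) N3.N3=(alive,v0) | N2.N0=(alive,v2) N2.N1=(alive,v0) N2.N2=(alive,v0) N2.N3=(alive,v0)

Answer: N0=alive,2 N1=alive,0 N2=alive,0 N3=alive,0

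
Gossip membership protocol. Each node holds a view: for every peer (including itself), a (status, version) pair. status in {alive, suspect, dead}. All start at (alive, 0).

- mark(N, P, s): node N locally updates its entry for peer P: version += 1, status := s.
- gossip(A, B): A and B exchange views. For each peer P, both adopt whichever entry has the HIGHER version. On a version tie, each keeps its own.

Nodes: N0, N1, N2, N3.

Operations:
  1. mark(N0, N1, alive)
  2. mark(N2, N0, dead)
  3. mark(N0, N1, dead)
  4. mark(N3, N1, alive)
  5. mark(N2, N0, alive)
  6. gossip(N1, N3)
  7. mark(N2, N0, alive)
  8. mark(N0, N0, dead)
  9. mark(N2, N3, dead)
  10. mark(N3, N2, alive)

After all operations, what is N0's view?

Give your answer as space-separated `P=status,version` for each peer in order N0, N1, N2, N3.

Op 1: N0 marks N1=alive -> (alive,v1)
Op 2: N2 marks N0=dead -> (dead,v1)
Op 3: N0 marks N1=dead -> (dead,v2)
Op 4: N3 marks N1=alive -> (alive,v1)
Op 5: N2 marks N0=alive -> (alive,v2)
Op 6: gossip N1<->N3 -> N1.N0=(alive,v0) N1.N1=(alive,v1) N1.N2=(alive,v0) N1.N3=(alive,v0) | N3.N0=(alive,v0) N3.N1=(alive,v1) N3.N2=(alive,v0) N3.N3=(alive,v0)
Op 7: N2 marks N0=alive -> (alive,v3)
Op 8: N0 marks N0=dead -> (dead,v1)
Op 9: N2 marks N3=dead -> (dead,v1)
Op 10: N3 marks N2=alive -> (alive,v1)

Answer: N0=dead,1 N1=dead,2 N2=alive,0 N3=alive,0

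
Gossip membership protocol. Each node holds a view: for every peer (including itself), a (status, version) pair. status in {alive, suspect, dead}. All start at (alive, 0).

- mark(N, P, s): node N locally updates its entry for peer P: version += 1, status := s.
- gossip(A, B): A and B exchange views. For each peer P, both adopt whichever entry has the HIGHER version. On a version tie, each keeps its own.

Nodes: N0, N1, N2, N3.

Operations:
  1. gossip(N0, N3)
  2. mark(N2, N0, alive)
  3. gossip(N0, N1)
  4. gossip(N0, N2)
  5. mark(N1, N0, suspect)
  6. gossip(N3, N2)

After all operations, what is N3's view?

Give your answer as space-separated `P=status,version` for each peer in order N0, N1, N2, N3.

Op 1: gossip N0<->N3 -> N0.N0=(alive,v0) N0.N1=(alive,v0) N0.N2=(alive,v0) N0.N3=(alive,v0) | N3.N0=(alive,v0) N3.N1=(alive,v0) N3.N2=(alive,v0) N3.N3=(alive,v0)
Op 2: N2 marks N0=alive -> (alive,v1)
Op 3: gossip N0<->N1 -> N0.N0=(alive,v0) N0.N1=(alive,v0) N0.N2=(alive,v0) N0.N3=(alive,v0) | N1.N0=(alive,v0) N1.N1=(alive,v0) N1.N2=(alive,v0) N1.N3=(alive,v0)
Op 4: gossip N0<->N2 -> N0.N0=(alive,v1) N0.N1=(alive,v0) N0.N2=(alive,v0) N0.N3=(alive,v0) | N2.N0=(alive,v1) N2.N1=(alive,v0) N2.N2=(alive,v0) N2.N3=(alive,v0)
Op 5: N1 marks N0=suspect -> (suspect,v1)
Op 6: gossip N3<->N2 -> N3.N0=(alive,v1) N3.N1=(alive,v0) N3.N2=(alive,v0) N3.N3=(alive,v0) | N2.N0=(alive,v1) N2.N1=(alive,v0) N2.N2=(alive,v0) N2.N3=(alive,v0)

Answer: N0=alive,1 N1=alive,0 N2=alive,0 N3=alive,0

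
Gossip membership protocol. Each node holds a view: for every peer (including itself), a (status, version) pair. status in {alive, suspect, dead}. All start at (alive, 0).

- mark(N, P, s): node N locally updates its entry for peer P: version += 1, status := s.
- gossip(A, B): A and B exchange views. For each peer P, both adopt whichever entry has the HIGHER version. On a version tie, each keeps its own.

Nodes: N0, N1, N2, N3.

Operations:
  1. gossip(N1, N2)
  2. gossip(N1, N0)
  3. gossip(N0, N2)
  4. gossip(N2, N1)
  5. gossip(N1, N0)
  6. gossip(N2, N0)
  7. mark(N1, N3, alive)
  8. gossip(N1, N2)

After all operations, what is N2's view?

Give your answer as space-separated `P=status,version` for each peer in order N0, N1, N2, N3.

Op 1: gossip N1<->N2 -> N1.N0=(alive,v0) N1.N1=(alive,v0) N1.N2=(alive,v0) N1.N3=(alive,v0) | N2.N0=(alive,v0) N2.N1=(alive,v0) N2.N2=(alive,v0) N2.N3=(alive,v0)
Op 2: gossip N1<->N0 -> N1.N0=(alive,v0) N1.N1=(alive,v0) N1.N2=(alive,v0) N1.N3=(alive,v0) | N0.N0=(alive,v0) N0.N1=(alive,v0) N0.N2=(alive,v0) N0.N3=(alive,v0)
Op 3: gossip N0<->N2 -> N0.N0=(alive,v0) N0.N1=(alive,v0) N0.N2=(alive,v0) N0.N3=(alive,v0) | N2.N0=(alive,v0) N2.N1=(alive,v0) N2.N2=(alive,v0) N2.N3=(alive,v0)
Op 4: gossip N2<->N1 -> N2.N0=(alive,v0) N2.N1=(alive,v0) N2.N2=(alive,v0) N2.N3=(alive,v0) | N1.N0=(alive,v0) N1.N1=(alive,v0) N1.N2=(alive,v0) N1.N3=(alive,v0)
Op 5: gossip N1<->N0 -> N1.N0=(alive,v0) N1.N1=(alive,v0) N1.N2=(alive,v0) N1.N3=(alive,v0) | N0.N0=(alive,v0) N0.N1=(alive,v0) N0.N2=(alive,v0) N0.N3=(alive,v0)
Op 6: gossip N2<->N0 -> N2.N0=(alive,v0) N2.N1=(alive,v0) N2.N2=(alive,v0) N2.N3=(alive,v0) | N0.N0=(alive,v0) N0.N1=(alive,v0) N0.N2=(alive,v0) N0.N3=(alive,v0)
Op 7: N1 marks N3=alive -> (alive,v1)
Op 8: gossip N1<->N2 -> N1.N0=(alive,v0) N1.N1=(alive,v0) N1.N2=(alive,v0) N1.N3=(alive,v1) | N2.N0=(alive,v0) N2.N1=(alive,v0) N2.N2=(alive,v0) N2.N3=(alive,v1)

Answer: N0=alive,0 N1=alive,0 N2=alive,0 N3=alive,1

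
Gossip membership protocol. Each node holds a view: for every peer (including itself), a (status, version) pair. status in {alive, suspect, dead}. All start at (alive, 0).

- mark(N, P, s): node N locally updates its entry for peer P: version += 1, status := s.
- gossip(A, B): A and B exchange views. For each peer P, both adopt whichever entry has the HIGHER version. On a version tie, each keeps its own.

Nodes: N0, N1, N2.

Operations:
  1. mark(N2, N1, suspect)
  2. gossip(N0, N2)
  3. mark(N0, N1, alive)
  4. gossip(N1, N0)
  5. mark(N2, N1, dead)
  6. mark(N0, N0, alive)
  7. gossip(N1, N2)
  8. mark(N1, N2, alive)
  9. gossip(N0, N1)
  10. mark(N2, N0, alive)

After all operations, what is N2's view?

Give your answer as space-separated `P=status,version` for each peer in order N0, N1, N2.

Answer: N0=alive,1 N1=dead,2 N2=alive,0

Derivation:
Op 1: N2 marks N1=suspect -> (suspect,v1)
Op 2: gossip N0<->N2 -> N0.N0=(alive,v0) N0.N1=(suspect,v1) N0.N2=(alive,v0) | N2.N0=(alive,v0) N2.N1=(suspect,v1) N2.N2=(alive,v0)
Op 3: N0 marks N1=alive -> (alive,v2)
Op 4: gossip N1<->N0 -> N1.N0=(alive,v0) N1.N1=(alive,v2) N1.N2=(alive,v0) | N0.N0=(alive,v0) N0.N1=(alive,v2) N0.N2=(alive,v0)
Op 5: N2 marks N1=dead -> (dead,v2)
Op 6: N0 marks N0=alive -> (alive,v1)
Op 7: gossip N1<->N2 -> N1.N0=(alive,v0) N1.N1=(alive,v2) N1.N2=(alive,v0) | N2.N0=(alive,v0) N2.N1=(dead,v2) N2.N2=(alive,v0)
Op 8: N1 marks N2=alive -> (alive,v1)
Op 9: gossip N0<->N1 -> N0.N0=(alive,v1) N0.N1=(alive,v2) N0.N2=(alive,v1) | N1.N0=(alive,v1) N1.N1=(alive,v2) N1.N2=(alive,v1)
Op 10: N2 marks N0=alive -> (alive,v1)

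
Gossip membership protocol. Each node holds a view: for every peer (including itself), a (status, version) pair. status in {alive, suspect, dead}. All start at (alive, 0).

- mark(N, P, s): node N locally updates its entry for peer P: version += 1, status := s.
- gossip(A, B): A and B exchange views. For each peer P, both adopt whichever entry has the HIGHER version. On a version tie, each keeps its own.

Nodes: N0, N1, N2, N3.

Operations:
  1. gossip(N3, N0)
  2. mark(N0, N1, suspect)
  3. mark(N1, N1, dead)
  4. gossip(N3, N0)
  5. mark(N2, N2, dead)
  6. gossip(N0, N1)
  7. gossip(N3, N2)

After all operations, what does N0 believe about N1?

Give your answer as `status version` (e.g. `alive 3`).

Op 1: gossip N3<->N0 -> N3.N0=(alive,v0) N3.N1=(alive,v0) N3.N2=(alive,v0) N3.N3=(alive,v0) | N0.N0=(alive,v0) N0.N1=(alive,v0) N0.N2=(alive,v0) N0.N3=(alive,v0)
Op 2: N0 marks N1=suspect -> (suspect,v1)
Op 3: N1 marks N1=dead -> (dead,v1)
Op 4: gossip N3<->N0 -> N3.N0=(alive,v0) N3.N1=(suspect,v1) N3.N2=(alive,v0) N3.N3=(alive,v0) | N0.N0=(alive,v0) N0.N1=(suspect,v1) N0.N2=(alive,v0) N0.N3=(alive,v0)
Op 5: N2 marks N2=dead -> (dead,v1)
Op 6: gossip N0<->N1 -> N0.N0=(alive,v0) N0.N1=(suspect,v1) N0.N2=(alive,v0) N0.N3=(alive,v0) | N1.N0=(alive,v0) N1.N1=(dead,v1) N1.N2=(alive,v0) N1.N3=(alive,v0)
Op 7: gossip N3<->N2 -> N3.N0=(alive,v0) N3.N1=(suspect,v1) N3.N2=(dead,v1) N3.N3=(alive,v0) | N2.N0=(alive,v0) N2.N1=(suspect,v1) N2.N2=(dead,v1) N2.N3=(alive,v0)

Answer: suspect 1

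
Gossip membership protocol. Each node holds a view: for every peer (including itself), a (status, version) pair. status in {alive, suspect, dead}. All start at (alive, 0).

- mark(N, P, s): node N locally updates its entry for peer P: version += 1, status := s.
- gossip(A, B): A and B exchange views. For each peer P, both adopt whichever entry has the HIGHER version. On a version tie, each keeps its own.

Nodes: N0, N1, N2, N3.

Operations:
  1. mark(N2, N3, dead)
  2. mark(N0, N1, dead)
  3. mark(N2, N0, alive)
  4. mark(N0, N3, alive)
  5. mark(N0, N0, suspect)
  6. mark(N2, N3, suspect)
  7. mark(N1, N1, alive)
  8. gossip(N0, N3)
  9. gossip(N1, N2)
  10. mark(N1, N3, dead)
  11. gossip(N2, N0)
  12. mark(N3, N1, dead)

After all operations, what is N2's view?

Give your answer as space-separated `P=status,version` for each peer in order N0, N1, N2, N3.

Op 1: N2 marks N3=dead -> (dead,v1)
Op 2: N0 marks N1=dead -> (dead,v1)
Op 3: N2 marks N0=alive -> (alive,v1)
Op 4: N0 marks N3=alive -> (alive,v1)
Op 5: N0 marks N0=suspect -> (suspect,v1)
Op 6: N2 marks N3=suspect -> (suspect,v2)
Op 7: N1 marks N1=alive -> (alive,v1)
Op 8: gossip N0<->N3 -> N0.N0=(suspect,v1) N0.N1=(dead,v1) N0.N2=(alive,v0) N0.N3=(alive,v1) | N3.N0=(suspect,v1) N3.N1=(dead,v1) N3.N2=(alive,v0) N3.N3=(alive,v1)
Op 9: gossip N1<->N2 -> N1.N0=(alive,v1) N1.N1=(alive,v1) N1.N2=(alive,v0) N1.N3=(suspect,v2) | N2.N0=(alive,v1) N2.N1=(alive,v1) N2.N2=(alive,v0) N2.N3=(suspect,v2)
Op 10: N1 marks N3=dead -> (dead,v3)
Op 11: gossip N2<->N0 -> N2.N0=(alive,v1) N2.N1=(alive,v1) N2.N2=(alive,v0) N2.N3=(suspect,v2) | N0.N0=(suspect,v1) N0.N1=(dead,v1) N0.N2=(alive,v0) N0.N3=(suspect,v2)
Op 12: N3 marks N1=dead -> (dead,v2)

Answer: N0=alive,1 N1=alive,1 N2=alive,0 N3=suspect,2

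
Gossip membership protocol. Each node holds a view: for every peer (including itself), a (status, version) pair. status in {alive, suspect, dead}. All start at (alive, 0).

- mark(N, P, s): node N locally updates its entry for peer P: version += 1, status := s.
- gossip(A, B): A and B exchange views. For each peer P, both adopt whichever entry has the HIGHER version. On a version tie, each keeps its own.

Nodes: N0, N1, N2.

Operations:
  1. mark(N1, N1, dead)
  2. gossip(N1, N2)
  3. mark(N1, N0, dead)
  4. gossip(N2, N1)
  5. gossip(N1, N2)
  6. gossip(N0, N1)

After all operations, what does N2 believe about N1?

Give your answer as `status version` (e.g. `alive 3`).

Op 1: N1 marks N1=dead -> (dead,v1)
Op 2: gossip N1<->N2 -> N1.N0=(alive,v0) N1.N1=(dead,v1) N1.N2=(alive,v0) | N2.N0=(alive,v0) N2.N1=(dead,v1) N2.N2=(alive,v0)
Op 3: N1 marks N0=dead -> (dead,v1)
Op 4: gossip N2<->N1 -> N2.N0=(dead,v1) N2.N1=(dead,v1) N2.N2=(alive,v0) | N1.N0=(dead,v1) N1.N1=(dead,v1) N1.N2=(alive,v0)
Op 5: gossip N1<->N2 -> N1.N0=(dead,v1) N1.N1=(dead,v1) N1.N2=(alive,v0) | N2.N0=(dead,v1) N2.N1=(dead,v1) N2.N2=(alive,v0)
Op 6: gossip N0<->N1 -> N0.N0=(dead,v1) N0.N1=(dead,v1) N0.N2=(alive,v0) | N1.N0=(dead,v1) N1.N1=(dead,v1) N1.N2=(alive,v0)

Answer: dead 1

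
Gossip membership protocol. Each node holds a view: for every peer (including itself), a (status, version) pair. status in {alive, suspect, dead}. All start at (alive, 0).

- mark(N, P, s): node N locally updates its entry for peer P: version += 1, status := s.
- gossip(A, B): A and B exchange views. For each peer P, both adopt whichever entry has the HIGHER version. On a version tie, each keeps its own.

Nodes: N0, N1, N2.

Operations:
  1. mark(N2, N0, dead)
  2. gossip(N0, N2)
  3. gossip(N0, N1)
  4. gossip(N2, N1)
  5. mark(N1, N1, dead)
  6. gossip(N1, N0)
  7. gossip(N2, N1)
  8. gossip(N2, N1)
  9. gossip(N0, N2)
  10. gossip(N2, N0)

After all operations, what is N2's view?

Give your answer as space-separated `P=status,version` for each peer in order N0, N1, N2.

Op 1: N2 marks N0=dead -> (dead,v1)
Op 2: gossip N0<->N2 -> N0.N0=(dead,v1) N0.N1=(alive,v0) N0.N2=(alive,v0) | N2.N0=(dead,v1) N2.N1=(alive,v0) N2.N2=(alive,v0)
Op 3: gossip N0<->N1 -> N0.N0=(dead,v1) N0.N1=(alive,v0) N0.N2=(alive,v0) | N1.N0=(dead,v1) N1.N1=(alive,v0) N1.N2=(alive,v0)
Op 4: gossip N2<->N1 -> N2.N0=(dead,v1) N2.N1=(alive,v0) N2.N2=(alive,v0) | N1.N0=(dead,v1) N1.N1=(alive,v0) N1.N2=(alive,v0)
Op 5: N1 marks N1=dead -> (dead,v1)
Op 6: gossip N1<->N0 -> N1.N0=(dead,v1) N1.N1=(dead,v1) N1.N2=(alive,v0) | N0.N0=(dead,v1) N0.N1=(dead,v1) N0.N2=(alive,v0)
Op 7: gossip N2<->N1 -> N2.N0=(dead,v1) N2.N1=(dead,v1) N2.N2=(alive,v0) | N1.N0=(dead,v1) N1.N1=(dead,v1) N1.N2=(alive,v0)
Op 8: gossip N2<->N1 -> N2.N0=(dead,v1) N2.N1=(dead,v1) N2.N2=(alive,v0) | N1.N0=(dead,v1) N1.N1=(dead,v1) N1.N2=(alive,v0)
Op 9: gossip N0<->N2 -> N0.N0=(dead,v1) N0.N1=(dead,v1) N0.N2=(alive,v0) | N2.N0=(dead,v1) N2.N1=(dead,v1) N2.N2=(alive,v0)
Op 10: gossip N2<->N0 -> N2.N0=(dead,v1) N2.N1=(dead,v1) N2.N2=(alive,v0) | N0.N0=(dead,v1) N0.N1=(dead,v1) N0.N2=(alive,v0)

Answer: N0=dead,1 N1=dead,1 N2=alive,0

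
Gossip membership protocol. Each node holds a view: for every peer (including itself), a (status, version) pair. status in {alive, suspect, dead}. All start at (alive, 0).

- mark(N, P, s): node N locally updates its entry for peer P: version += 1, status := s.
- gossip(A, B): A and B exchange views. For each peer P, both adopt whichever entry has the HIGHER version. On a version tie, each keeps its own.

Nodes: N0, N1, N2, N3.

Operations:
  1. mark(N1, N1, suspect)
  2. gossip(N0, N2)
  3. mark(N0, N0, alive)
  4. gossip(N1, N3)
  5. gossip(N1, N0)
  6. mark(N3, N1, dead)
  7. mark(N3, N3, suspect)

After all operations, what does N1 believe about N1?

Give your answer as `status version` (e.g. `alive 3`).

Answer: suspect 1

Derivation:
Op 1: N1 marks N1=suspect -> (suspect,v1)
Op 2: gossip N0<->N2 -> N0.N0=(alive,v0) N0.N1=(alive,v0) N0.N2=(alive,v0) N0.N3=(alive,v0) | N2.N0=(alive,v0) N2.N1=(alive,v0) N2.N2=(alive,v0) N2.N3=(alive,v0)
Op 3: N0 marks N0=alive -> (alive,v1)
Op 4: gossip N1<->N3 -> N1.N0=(alive,v0) N1.N1=(suspect,v1) N1.N2=(alive,v0) N1.N3=(alive,v0) | N3.N0=(alive,v0) N3.N1=(suspect,v1) N3.N2=(alive,v0) N3.N3=(alive,v0)
Op 5: gossip N1<->N0 -> N1.N0=(alive,v1) N1.N1=(suspect,v1) N1.N2=(alive,v0) N1.N3=(alive,v0) | N0.N0=(alive,v1) N0.N1=(suspect,v1) N0.N2=(alive,v0) N0.N3=(alive,v0)
Op 6: N3 marks N1=dead -> (dead,v2)
Op 7: N3 marks N3=suspect -> (suspect,v1)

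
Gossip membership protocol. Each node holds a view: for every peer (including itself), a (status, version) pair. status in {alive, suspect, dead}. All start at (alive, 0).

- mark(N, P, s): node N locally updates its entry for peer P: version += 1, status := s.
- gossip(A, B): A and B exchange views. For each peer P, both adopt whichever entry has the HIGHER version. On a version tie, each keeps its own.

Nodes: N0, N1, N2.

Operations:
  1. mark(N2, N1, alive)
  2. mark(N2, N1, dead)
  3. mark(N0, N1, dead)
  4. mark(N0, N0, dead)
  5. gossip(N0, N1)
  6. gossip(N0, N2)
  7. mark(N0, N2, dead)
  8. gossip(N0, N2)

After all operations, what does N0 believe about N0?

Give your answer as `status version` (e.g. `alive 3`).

Op 1: N2 marks N1=alive -> (alive,v1)
Op 2: N2 marks N1=dead -> (dead,v2)
Op 3: N0 marks N1=dead -> (dead,v1)
Op 4: N0 marks N0=dead -> (dead,v1)
Op 5: gossip N0<->N1 -> N0.N0=(dead,v1) N0.N1=(dead,v1) N0.N2=(alive,v0) | N1.N0=(dead,v1) N1.N1=(dead,v1) N1.N2=(alive,v0)
Op 6: gossip N0<->N2 -> N0.N0=(dead,v1) N0.N1=(dead,v2) N0.N2=(alive,v0) | N2.N0=(dead,v1) N2.N1=(dead,v2) N2.N2=(alive,v0)
Op 7: N0 marks N2=dead -> (dead,v1)
Op 8: gossip N0<->N2 -> N0.N0=(dead,v1) N0.N1=(dead,v2) N0.N2=(dead,v1) | N2.N0=(dead,v1) N2.N1=(dead,v2) N2.N2=(dead,v1)

Answer: dead 1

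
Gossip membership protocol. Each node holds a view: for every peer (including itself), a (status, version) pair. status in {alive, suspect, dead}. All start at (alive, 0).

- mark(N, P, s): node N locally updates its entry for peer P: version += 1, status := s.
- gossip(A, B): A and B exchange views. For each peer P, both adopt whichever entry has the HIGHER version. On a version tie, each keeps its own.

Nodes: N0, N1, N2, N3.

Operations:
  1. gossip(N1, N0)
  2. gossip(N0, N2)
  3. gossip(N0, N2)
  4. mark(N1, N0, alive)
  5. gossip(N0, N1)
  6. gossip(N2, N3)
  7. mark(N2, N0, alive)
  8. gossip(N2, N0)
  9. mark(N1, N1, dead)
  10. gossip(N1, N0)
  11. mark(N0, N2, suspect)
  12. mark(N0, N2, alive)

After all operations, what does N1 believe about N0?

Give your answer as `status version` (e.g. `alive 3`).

Answer: alive 1

Derivation:
Op 1: gossip N1<->N0 -> N1.N0=(alive,v0) N1.N1=(alive,v0) N1.N2=(alive,v0) N1.N3=(alive,v0) | N0.N0=(alive,v0) N0.N1=(alive,v0) N0.N2=(alive,v0) N0.N3=(alive,v0)
Op 2: gossip N0<->N2 -> N0.N0=(alive,v0) N0.N1=(alive,v0) N0.N2=(alive,v0) N0.N3=(alive,v0) | N2.N0=(alive,v0) N2.N1=(alive,v0) N2.N2=(alive,v0) N2.N3=(alive,v0)
Op 3: gossip N0<->N2 -> N0.N0=(alive,v0) N0.N1=(alive,v0) N0.N2=(alive,v0) N0.N3=(alive,v0) | N2.N0=(alive,v0) N2.N1=(alive,v0) N2.N2=(alive,v0) N2.N3=(alive,v0)
Op 4: N1 marks N0=alive -> (alive,v1)
Op 5: gossip N0<->N1 -> N0.N0=(alive,v1) N0.N1=(alive,v0) N0.N2=(alive,v0) N0.N3=(alive,v0) | N1.N0=(alive,v1) N1.N1=(alive,v0) N1.N2=(alive,v0) N1.N3=(alive,v0)
Op 6: gossip N2<->N3 -> N2.N0=(alive,v0) N2.N1=(alive,v0) N2.N2=(alive,v0) N2.N3=(alive,v0) | N3.N0=(alive,v0) N3.N1=(alive,v0) N3.N2=(alive,v0) N3.N3=(alive,v0)
Op 7: N2 marks N0=alive -> (alive,v1)
Op 8: gossip N2<->N0 -> N2.N0=(alive,v1) N2.N1=(alive,v0) N2.N2=(alive,v0) N2.N3=(alive,v0) | N0.N0=(alive,v1) N0.N1=(alive,v0) N0.N2=(alive,v0) N0.N3=(alive,v0)
Op 9: N1 marks N1=dead -> (dead,v1)
Op 10: gossip N1<->N0 -> N1.N0=(alive,v1) N1.N1=(dead,v1) N1.N2=(alive,v0) N1.N3=(alive,v0) | N0.N0=(alive,v1) N0.N1=(dead,v1) N0.N2=(alive,v0) N0.N3=(alive,v0)
Op 11: N0 marks N2=suspect -> (suspect,v1)
Op 12: N0 marks N2=alive -> (alive,v2)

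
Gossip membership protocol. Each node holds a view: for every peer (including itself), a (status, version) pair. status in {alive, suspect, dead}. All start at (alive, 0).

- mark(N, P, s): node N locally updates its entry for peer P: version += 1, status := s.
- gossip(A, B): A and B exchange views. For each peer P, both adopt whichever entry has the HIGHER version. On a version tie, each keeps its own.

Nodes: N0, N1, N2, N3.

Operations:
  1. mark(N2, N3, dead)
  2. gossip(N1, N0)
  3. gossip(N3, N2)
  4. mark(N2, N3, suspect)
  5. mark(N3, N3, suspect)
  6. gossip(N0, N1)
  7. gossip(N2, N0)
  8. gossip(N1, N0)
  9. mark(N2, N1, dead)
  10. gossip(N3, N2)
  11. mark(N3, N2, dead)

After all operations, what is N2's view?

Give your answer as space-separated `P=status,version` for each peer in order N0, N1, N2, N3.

Answer: N0=alive,0 N1=dead,1 N2=alive,0 N3=suspect,2

Derivation:
Op 1: N2 marks N3=dead -> (dead,v1)
Op 2: gossip N1<->N0 -> N1.N0=(alive,v0) N1.N1=(alive,v0) N1.N2=(alive,v0) N1.N3=(alive,v0) | N0.N0=(alive,v0) N0.N1=(alive,v0) N0.N2=(alive,v0) N0.N3=(alive,v0)
Op 3: gossip N3<->N2 -> N3.N0=(alive,v0) N3.N1=(alive,v0) N3.N2=(alive,v0) N3.N3=(dead,v1) | N2.N0=(alive,v0) N2.N1=(alive,v0) N2.N2=(alive,v0) N2.N3=(dead,v1)
Op 4: N2 marks N3=suspect -> (suspect,v2)
Op 5: N3 marks N3=suspect -> (suspect,v2)
Op 6: gossip N0<->N1 -> N0.N0=(alive,v0) N0.N1=(alive,v0) N0.N2=(alive,v0) N0.N3=(alive,v0) | N1.N0=(alive,v0) N1.N1=(alive,v0) N1.N2=(alive,v0) N1.N3=(alive,v0)
Op 7: gossip N2<->N0 -> N2.N0=(alive,v0) N2.N1=(alive,v0) N2.N2=(alive,v0) N2.N3=(suspect,v2) | N0.N0=(alive,v0) N0.N1=(alive,v0) N0.N2=(alive,v0) N0.N3=(suspect,v2)
Op 8: gossip N1<->N0 -> N1.N0=(alive,v0) N1.N1=(alive,v0) N1.N2=(alive,v0) N1.N3=(suspect,v2) | N0.N0=(alive,v0) N0.N1=(alive,v0) N0.N2=(alive,v0) N0.N3=(suspect,v2)
Op 9: N2 marks N1=dead -> (dead,v1)
Op 10: gossip N3<->N2 -> N3.N0=(alive,v0) N3.N1=(dead,v1) N3.N2=(alive,v0) N3.N3=(suspect,v2) | N2.N0=(alive,v0) N2.N1=(dead,v1) N2.N2=(alive,v0) N2.N3=(suspect,v2)
Op 11: N3 marks N2=dead -> (dead,v1)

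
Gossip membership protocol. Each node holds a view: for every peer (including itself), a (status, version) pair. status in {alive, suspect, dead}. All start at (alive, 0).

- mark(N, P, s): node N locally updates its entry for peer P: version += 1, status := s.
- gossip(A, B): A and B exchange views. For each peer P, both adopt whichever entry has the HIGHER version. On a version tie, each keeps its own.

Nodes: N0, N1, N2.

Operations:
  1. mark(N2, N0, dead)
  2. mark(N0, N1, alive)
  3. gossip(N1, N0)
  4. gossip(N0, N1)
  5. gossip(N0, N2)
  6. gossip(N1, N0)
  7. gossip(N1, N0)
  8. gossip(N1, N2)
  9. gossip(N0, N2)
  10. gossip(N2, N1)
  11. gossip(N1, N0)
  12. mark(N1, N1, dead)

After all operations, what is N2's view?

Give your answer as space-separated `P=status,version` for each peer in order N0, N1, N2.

Answer: N0=dead,1 N1=alive,1 N2=alive,0

Derivation:
Op 1: N2 marks N0=dead -> (dead,v1)
Op 2: N0 marks N1=alive -> (alive,v1)
Op 3: gossip N1<->N0 -> N1.N0=(alive,v0) N1.N1=(alive,v1) N1.N2=(alive,v0) | N0.N0=(alive,v0) N0.N1=(alive,v1) N0.N2=(alive,v0)
Op 4: gossip N0<->N1 -> N0.N0=(alive,v0) N0.N1=(alive,v1) N0.N2=(alive,v0) | N1.N0=(alive,v0) N1.N1=(alive,v1) N1.N2=(alive,v0)
Op 5: gossip N0<->N2 -> N0.N0=(dead,v1) N0.N1=(alive,v1) N0.N2=(alive,v0) | N2.N0=(dead,v1) N2.N1=(alive,v1) N2.N2=(alive,v0)
Op 6: gossip N1<->N0 -> N1.N0=(dead,v1) N1.N1=(alive,v1) N1.N2=(alive,v0) | N0.N0=(dead,v1) N0.N1=(alive,v1) N0.N2=(alive,v0)
Op 7: gossip N1<->N0 -> N1.N0=(dead,v1) N1.N1=(alive,v1) N1.N2=(alive,v0) | N0.N0=(dead,v1) N0.N1=(alive,v1) N0.N2=(alive,v0)
Op 8: gossip N1<->N2 -> N1.N0=(dead,v1) N1.N1=(alive,v1) N1.N2=(alive,v0) | N2.N0=(dead,v1) N2.N1=(alive,v1) N2.N2=(alive,v0)
Op 9: gossip N0<->N2 -> N0.N0=(dead,v1) N0.N1=(alive,v1) N0.N2=(alive,v0) | N2.N0=(dead,v1) N2.N1=(alive,v1) N2.N2=(alive,v0)
Op 10: gossip N2<->N1 -> N2.N0=(dead,v1) N2.N1=(alive,v1) N2.N2=(alive,v0) | N1.N0=(dead,v1) N1.N1=(alive,v1) N1.N2=(alive,v0)
Op 11: gossip N1<->N0 -> N1.N0=(dead,v1) N1.N1=(alive,v1) N1.N2=(alive,v0) | N0.N0=(dead,v1) N0.N1=(alive,v1) N0.N2=(alive,v0)
Op 12: N1 marks N1=dead -> (dead,v2)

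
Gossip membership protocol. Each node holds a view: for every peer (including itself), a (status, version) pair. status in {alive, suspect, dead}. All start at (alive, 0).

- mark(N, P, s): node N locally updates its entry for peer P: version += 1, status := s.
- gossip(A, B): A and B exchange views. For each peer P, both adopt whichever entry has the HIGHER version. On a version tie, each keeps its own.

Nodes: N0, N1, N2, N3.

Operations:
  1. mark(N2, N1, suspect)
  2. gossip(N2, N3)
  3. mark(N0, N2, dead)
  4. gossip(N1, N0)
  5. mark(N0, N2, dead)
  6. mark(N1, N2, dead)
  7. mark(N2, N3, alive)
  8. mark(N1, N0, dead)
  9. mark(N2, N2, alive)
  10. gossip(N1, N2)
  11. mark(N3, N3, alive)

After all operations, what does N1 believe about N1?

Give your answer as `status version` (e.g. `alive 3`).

Op 1: N2 marks N1=suspect -> (suspect,v1)
Op 2: gossip N2<->N3 -> N2.N0=(alive,v0) N2.N1=(suspect,v1) N2.N2=(alive,v0) N2.N3=(alive,v0) | N3.N0=(alive,v0) N3.N1=(suspect,v1) N3.N2=(alive,v0) N3.N3=(alive,v0)
Op 3: N0 marks N2=dead -> (dead,v1)
Op 4: gossip N1<->N0 -> N1.N0=(alive,v0) N1.N1=(alive,v0) N1.N2=(dead,v1) N1.N3=(alive,v0) | N0.N0=(alive,v0) N0.N1=(alive,v0) N0.N2=(dead,v1) N0.N3=(alive,v0)
Op 5: N0 marks N2=dead -> (dead,v2)
Op 6: N1 marks N2=dead -> (dead,v2)
Op 7: N2 marks N3=alive -> (alive,v1)
Op 8: N1 marks N0=dead -> (dead,v1)
Op 9: N2 marks N2=alive -> (alive,v1)
Op 10: gossip N1<->N2 -> N1.N0=(dead,v1) N1.N1=(suspect,v1) N1.N2=(dead,v2) N1.N3=(alive,v1) | N2.N0=(dead,v1) N2.N1=(suspect,v1) N2.N2=(dead,v2) N2.N3=(alive,v1)
Op 11: N3 marks N3=alive -> (alive,v1)

Answer: suspect 1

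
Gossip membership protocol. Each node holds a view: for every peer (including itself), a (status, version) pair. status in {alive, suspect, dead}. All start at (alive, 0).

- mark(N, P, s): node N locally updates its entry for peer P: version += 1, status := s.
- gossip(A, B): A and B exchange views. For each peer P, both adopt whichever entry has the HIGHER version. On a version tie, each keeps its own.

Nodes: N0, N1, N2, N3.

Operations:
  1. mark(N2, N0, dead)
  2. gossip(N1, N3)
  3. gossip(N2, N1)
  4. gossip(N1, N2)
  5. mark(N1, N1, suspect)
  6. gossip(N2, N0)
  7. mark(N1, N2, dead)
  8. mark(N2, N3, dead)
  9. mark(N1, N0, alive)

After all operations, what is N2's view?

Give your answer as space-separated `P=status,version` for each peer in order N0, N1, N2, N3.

Answer: N0=dead,1 N1=alive,0 N2=alive,0 N3=dead,1

Derivation:
Op 1: N2 marks N0=dead -> (dead,v1)
Op 2: gossip N1<->N3 -> N1.N0=(alive,v0) N1.N1=(alive,v0) N1.N2=(alive,v0) N1.N3=(alive,v0) | N3.N0=(alive,v0) N3.N1=(alive,v0) N3.N2=(alive,v0) N3.N3=(alive,v0)
Op 3: gossip N2<->N1 -> N2.N0=(dead,v1) N2.N1=(alive,v0) N2.N2=(alive,v0) N2.N3=(alive,v0) | N1.N0=(dead,v1) N1.N1=(alive,v0) N1.N2=(alive,v0) N1.N3=(alive,v0)
Op 4: gossip N1<->N2 -> N1.N0=(dead,v1) N1.N1=(alive,v0) N1.N2=(alive,v0) N1.N3=(alive,v0) | N2.N0=(dead,v1) N2.N1=(alive,v0) N2.N2=(alive,v0) N2.N3=(alive,v0)
Op 5: N1 marks N1=suspect -> (suspect,v1)
Op 6: gossip N2<->N0 -> N2.N0=(dead,v1) N2.N1=(alive,v0) N2.N2=(alive,v0) N2.N3=(alive,v0) | N0.N0=(dead,v1) N0.N1=(alive,v0) N0.N2=(alive,v0) N0.N3=(alive,v0)
Op 7: N1 marks N2=dead -> (dead,v1)
Op 8: N2 marks N3=dead -> (dead,v1)
Op 9: N1 marks N0=alive -> (alive,v2)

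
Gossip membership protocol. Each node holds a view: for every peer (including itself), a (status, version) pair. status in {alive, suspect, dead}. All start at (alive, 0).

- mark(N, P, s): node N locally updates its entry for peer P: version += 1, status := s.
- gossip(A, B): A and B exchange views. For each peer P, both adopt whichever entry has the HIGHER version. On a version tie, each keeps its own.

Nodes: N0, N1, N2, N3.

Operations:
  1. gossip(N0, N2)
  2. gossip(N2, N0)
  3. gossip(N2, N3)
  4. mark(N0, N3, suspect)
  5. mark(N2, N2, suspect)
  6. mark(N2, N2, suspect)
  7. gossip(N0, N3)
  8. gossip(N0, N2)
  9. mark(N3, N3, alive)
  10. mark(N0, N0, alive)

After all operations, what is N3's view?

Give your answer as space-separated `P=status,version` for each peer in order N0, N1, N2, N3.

Answer: N0=alive,0 N1=alive,0 N2=alive,0 N3=alive,2

Derivation:
Op 1: gossip N0<->N2 -> N0.N0=(alive,v0) N0.N1=(alive,v0) N0.N2=(alive,v0) N0.N3=(alive,v0) | N2.N0=(alive,v0) N2.N1=(alive,v0) N2.N2=(alive,v0) N2.N3=(alive,v0)
Op 2: gossip N2<->N0 -> N2.N0=(alive,v0) N2.N1=(alive,v0) N2.N2=(alive,v0) N2.N3=(alive,v0) | N0.N0=(alive,v0) N0.N1=(alive,v0) N0.N2=(alive,v0) N0.N3=(alive,v0)
Op 3: gossip N2<->N3 -> N2.N0=(alive,v0) N2.N1=(alive,v0) N2.N2=(alive,v0) N2.N3=(alive,v0) | N3.N0=(alive,v0) N3.N1=(alive,v0) N3.N2=(alive,v0) N3.N3=(alive,v0)
Op 4: N0 marks N3=suspect -> (suspect,v1)
Op 5: N2 marks N2=suspect -> (suspect,v1)
Op 6: N2 marks N2=suspect -> (suspect,v2)
Op 7: gossip N0<->N3 -> N0.N0=(alive,v0) N0.N1=(alive,v0) N0.N2=(alive,v0) N0.N3=(suspect,v1) | N3.N0=(alive,v0) N3.N1=(alive,v0) N3.N2=(alive,v0) N3.N3=(suspect,v1)
Op 8: gossip N0<->N2 -> N0.N0=(alive,v0) N0.N1=(alive,v0) N0.N2=(suspect,v2) N0.N3=(suspect,v1) | N2.N0=(alive,v0) N2.N1=(alive,v0) N2.N2=(suspect,v2) N2.N3=(suspect,v1)
Op 9: N3 marks N3=alive -> (alive,v2)
Op 10: N0 marks N0=alive -> (alive,v1)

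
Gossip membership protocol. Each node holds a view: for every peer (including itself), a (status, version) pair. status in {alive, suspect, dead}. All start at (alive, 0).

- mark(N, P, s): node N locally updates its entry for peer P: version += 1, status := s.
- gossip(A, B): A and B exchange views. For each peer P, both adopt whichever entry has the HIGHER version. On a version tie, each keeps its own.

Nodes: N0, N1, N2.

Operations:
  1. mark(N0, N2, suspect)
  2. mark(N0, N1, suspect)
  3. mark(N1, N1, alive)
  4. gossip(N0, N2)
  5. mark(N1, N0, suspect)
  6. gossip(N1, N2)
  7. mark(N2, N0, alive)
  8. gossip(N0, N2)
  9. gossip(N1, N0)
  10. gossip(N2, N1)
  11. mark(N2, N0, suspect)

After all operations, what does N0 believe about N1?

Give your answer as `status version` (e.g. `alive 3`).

Op 1: N0 marks N2=suspect -> (suspect,v1)
Op 2: N0 marks N1=suspect -> (suspect,v1)
Op 3: N1 marks N1=alive -> (alive,v1)
Op 4: gossip N0<->N2 -> N0.N0=(alive,v0) N0.N1=(suspect,v1) N0.N2=(suspect,v1) | N2.N0=(alive,v0) N2.N1=(suspect,v1) N2.N2=(suspect,v1)
Op 5: N1 marks N0=suspect -> (suspect,v1)
Op 6: gossip N1<->N2 -> N1.N0=(suspect,v1) N1.N1=(alive,v1) N1.N2=(suspect,v1) | N2.N0=(suspect,v1) N2.N1=(suspect,v1) N2.N2=(suspect,v1)
Op 7: N2 marks N0=alive -> (alive,v2)
Op 8: gossip N0<->N2 -> N0.N0=(alive,v2) N0.N1=(suspect,v1) N0.N2=(suspect,v1) | N2.N0=(alive,v2) N2.N1=(suspect,v1) N2.N2=(suspect,v1)
Op 9: gossip N1<->N0 -> N1.N0=(alive,v2) N1.N1=(alive,v1) N1.N2=(suspect,v1) | N0.N0=(alive,v2) N0.N1=(suspect,v1) N0.N2=(suspect,v1)
Op 10: gossip N2<->N1 -> N2.N0=(alive,v2) N2.N1=(suspect,v1) N2.N2=(suspect,v1) | N1.N0=(alive,v2) N1.N1=(alive,v1) N1.N2=(suspect,v1)
Op 11: N2 marks N0=suspect -> (suspect,v3)

Answer: suspect 1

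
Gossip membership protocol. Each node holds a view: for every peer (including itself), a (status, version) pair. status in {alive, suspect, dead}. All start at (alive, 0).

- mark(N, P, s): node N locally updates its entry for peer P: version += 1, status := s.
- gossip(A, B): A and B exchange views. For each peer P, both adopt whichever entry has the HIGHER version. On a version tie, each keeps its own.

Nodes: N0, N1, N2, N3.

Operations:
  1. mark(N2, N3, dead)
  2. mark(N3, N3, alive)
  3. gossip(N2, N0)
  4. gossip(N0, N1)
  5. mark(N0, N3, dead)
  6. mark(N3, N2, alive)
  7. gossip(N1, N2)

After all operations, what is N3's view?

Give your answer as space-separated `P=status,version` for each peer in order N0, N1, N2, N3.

Op 1: N2 marks N3=dead -> (dead,v1)
Op 2: N3 marks N3=alive -> (alive,v1)
Op 3: gossip N2<->N0 -> N2.N0=(alive,v0) N2.N1=(alive,v0) N2.N2=(alive,v0) N2.N3=(dead,v1) | N0.N0=(alive,v0) N0.N1=(alive,v0) N0.N2=(alive,v0) N0.N3=(dead,v1)
Op 4: gossip N0<->N1 -> N0.N0=(alive,v0) N0.N1=(alive,v0) N0.N2=(alive,v0) N0.N3=(dead,v1) | N1.N0=(alive,v0) N1.N1=(alive,v0) N1.N2=(alive,v0) N1.N3=(dead,v1)
Op 5: N0 marks N3=dead -> (dead,v2)
Op 6: N3 marks N2=alive -> (alive,v1)
Op 7: gossip N1<->N2 -> N1.N0=(alive,v0) N1.N1=(alive,v0) N1.N2=(alive,v0) N1.N3=(dead,v1) | N2.N0=(alive,v0) N2.N1=(alive,v0) N2.N2=(alive,v0) N2.N3=(dead,v1)

Answer: N0=alive,0 N1=alive,0 N2=alive,1 N3=alive,1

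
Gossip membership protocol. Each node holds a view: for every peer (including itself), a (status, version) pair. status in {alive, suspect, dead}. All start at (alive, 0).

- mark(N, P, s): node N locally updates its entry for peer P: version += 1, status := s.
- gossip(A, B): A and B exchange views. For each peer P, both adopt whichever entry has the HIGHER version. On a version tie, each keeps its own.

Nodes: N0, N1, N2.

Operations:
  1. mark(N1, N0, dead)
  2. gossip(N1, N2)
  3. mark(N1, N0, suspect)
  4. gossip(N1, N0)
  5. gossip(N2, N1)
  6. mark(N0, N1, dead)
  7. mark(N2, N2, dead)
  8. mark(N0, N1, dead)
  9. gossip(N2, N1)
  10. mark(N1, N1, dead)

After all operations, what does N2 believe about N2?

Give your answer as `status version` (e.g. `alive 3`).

Op 1: N1 marks N0=dead -> (dead,v1)
Op 2: gossip N1<->N2 -> N1.N0=(dead,v1) N1.N1=(alive,v0) N1.N2=(alive,v0) | N2.N0=(dead,v1) N2.N1=(alive,v0) N2.N2=(alive,v0)
Op 3: N1 marks N0=suspect -> (suspect,v2)
Op 4: gossip N1<->N0 -> N1.N0=(suspect,v2) N1.N1=(alive,v0) N1.N2=(alive,v0) | N0.N0=(suspect,v2) N0.N1=(alive,v0) N0.N2=(alive,v0)
Op 5: gossip N2<->N1 -> N2.N0=(suspect,v2) N2.N1=(alive,v0) N2.N2=(alive,v0) | N1.N0=(suspect,v2) N1.N1=(alive,v0) N1.N2=(alive,v0)
Op 6: N0 marks N1=dead -> (dead,v1)
Op 7: N2 marks N2=dead -> (dead,v1)
Op 8: N0 marks N1=dead -> (dead,v2)
Op 9: gossip N2<->N1 -> N2.N0=(suspect,v2) N2.N1=(alive,v0) N2.N2=(dead,v1) | N1.N0=(suspect,v2) N1.N1=(alive,v0) N1.N2=(dead,v1)
Op 10: N1 marks N1=dead -> (dead,v1)

Answer: dead 1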